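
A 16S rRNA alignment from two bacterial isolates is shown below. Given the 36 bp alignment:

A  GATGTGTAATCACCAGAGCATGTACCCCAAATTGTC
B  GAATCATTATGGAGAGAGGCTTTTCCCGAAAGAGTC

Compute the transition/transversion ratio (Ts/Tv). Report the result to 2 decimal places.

Transitions are A↔G and C↔T; transversions are all other mismatches.
Transitions: 3. Transversions: 13.
R = 3/13 = 0.230769… ≈ 0.23 (to 2 d.p.).

0.23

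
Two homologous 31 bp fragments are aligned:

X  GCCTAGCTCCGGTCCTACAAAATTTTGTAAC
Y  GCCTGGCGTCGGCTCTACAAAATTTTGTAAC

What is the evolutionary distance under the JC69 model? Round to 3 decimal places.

0.182

The sequences differ at 5 of 31 sites (5, 8, 9, 13, 14), so p = 5/31 ≈ 0.16129.
d = −(3/4) ln(1 − 4p/3) = −0.75 ln(1 − 0.215053) = −0.75 ln(0.784947)
  = −0.75 × (-0.242139) = 0.181604 substitutions/site.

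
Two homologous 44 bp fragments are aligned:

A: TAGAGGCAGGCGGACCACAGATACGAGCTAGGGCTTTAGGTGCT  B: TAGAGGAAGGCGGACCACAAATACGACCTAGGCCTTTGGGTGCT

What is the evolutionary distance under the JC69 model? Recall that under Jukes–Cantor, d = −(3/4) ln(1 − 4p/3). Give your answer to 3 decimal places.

The sequences differ at 5 of 44 sites (7, 20, 27, 33, 38), so p = 5/44 ≈ 0.113636.
d = −(3/4) ln(1 − 4p/3) = −0.75 ln(1 − 0.151515) = −0.75 ln(0.848485)
  = −0.75 × (-0.164303) = 0.123227 substitutions/site.

0.123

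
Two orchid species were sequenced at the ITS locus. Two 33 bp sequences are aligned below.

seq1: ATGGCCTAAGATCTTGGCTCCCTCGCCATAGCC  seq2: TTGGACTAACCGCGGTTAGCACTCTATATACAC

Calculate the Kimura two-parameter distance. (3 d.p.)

1.268

Of 33 sites, 1 differences are transitions and 16 are transversions, so P = 1/33 ≈ 0.030303 and Q = 16/33 ≈ 0.484848.
Under the Kimura two-parameter model, d = −½ ln(1 − 2P − Q) − ¼ ln(1 − 2Q).
1 − 2P − Q = 0.454546, giving −½ ln(0.454546) = 0.394228.
1 − 2Q = 0.030304, giving −¼ ln(0.030304) = 0.874119.
d = 0.394228 + 0.874119 = 1.268347.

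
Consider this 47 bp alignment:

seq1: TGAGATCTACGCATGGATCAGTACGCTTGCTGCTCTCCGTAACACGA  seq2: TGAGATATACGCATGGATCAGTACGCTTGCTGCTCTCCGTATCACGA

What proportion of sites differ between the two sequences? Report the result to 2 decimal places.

The sequences differ at 2 of 47 positions (sites 7, 42).
p = 2/47 = 0.042553… ≈ 0.04 (to 2 d.p.).

0.04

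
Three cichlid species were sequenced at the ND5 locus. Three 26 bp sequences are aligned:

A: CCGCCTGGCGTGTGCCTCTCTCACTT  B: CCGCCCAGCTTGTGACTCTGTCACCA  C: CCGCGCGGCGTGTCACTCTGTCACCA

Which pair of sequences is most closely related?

B and C

A–B: 7/26 differ, p = 0.269, d = 0.334.
A–C: 7/26 differ, p = 0.269, d = 0.334.
B–C: 4/26 differ, p = 0.154, d = 0.172.
The smallest distance is between B and C.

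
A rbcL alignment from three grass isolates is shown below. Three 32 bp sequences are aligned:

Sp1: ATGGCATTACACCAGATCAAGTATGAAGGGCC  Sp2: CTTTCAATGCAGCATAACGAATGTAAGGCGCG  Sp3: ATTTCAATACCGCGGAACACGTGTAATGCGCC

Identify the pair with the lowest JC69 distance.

Sp2 and Sp3

Sp1–Sp2: 15/32 differ, p = 0.469, d = 0.736.
Sp1–Sp3: 12/32 differ, p = 0.375, d = 0.520.
Sp2–Sp3: 10/32 differ, p = 0.313, d = 0.404.
The smallest distance is between Sp2 and Sp3.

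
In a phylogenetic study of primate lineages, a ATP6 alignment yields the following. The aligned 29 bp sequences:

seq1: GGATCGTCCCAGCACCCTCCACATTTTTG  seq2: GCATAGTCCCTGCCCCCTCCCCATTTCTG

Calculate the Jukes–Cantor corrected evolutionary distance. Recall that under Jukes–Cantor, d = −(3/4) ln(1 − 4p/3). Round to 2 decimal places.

The sequences differ at 6 of 29 sites (2, 5, 11, 14, 21, 27), so p = 6/29 ≈ 0.206897.
d = −(3/4) ln(1 − 4p/3) = −0.75 ln(1 − 0.275863) = −0.75 ln(0.724137)
  = −0.75 × (-0.322775) = 0.242081 substitutions/site.

0.24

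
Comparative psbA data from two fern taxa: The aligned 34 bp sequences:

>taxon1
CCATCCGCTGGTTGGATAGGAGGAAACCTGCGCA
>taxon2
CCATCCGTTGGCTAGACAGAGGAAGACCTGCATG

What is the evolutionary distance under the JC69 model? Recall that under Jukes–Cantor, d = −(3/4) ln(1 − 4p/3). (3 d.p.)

0.423

The sequences differ at 11 of 34 sites, so p = 11/34 ≈ 0.323529.
d = −(3/4) ln(1 − 4p/3) = −0.75 ln(1 − 0.431372) = −0.75 ln(0.568628)
  = −0.75 × (-0.564529) = 0.423397 substitutions/site.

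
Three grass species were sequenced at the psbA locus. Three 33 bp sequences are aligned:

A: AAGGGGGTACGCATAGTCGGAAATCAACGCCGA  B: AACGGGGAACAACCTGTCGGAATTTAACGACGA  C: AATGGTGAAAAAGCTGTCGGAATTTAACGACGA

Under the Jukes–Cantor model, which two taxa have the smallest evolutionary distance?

B and C

A–B: 10/33 differ, p = 0.303, d = 0.388.
A–C: 12/33 differ, p = 0.364, d = 0.497.
B–C: 4/33 differ, p = 0.121, d = 0.132.
The smallest distance is between B and C.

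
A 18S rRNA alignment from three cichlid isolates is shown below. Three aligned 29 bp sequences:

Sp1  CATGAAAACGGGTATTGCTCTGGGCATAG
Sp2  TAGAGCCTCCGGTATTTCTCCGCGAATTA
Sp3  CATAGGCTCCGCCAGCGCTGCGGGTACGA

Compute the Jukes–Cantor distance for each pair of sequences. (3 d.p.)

d(Sp1,Sp2) = 0.774, d(Sp1,Sp3) = 0.998, d(Sp2,Sp3) = 0.683

Sp1–Sp2: 14/29 sites differ → p ≈ 0.482759, d = −0.75 ln(1 − 0.643679) = 0.773942 ≈ 0.774.
Sp1–Sp3: 16/29 sites differ → p ≈ 0.551724, d = −0.75 ln(1 − 0.735632) = 0.997810 ≈ 0.998.
Sp2–Sp3: 13/29 sites differ → p ≈ 0.448276, d = −0.75 ln(1 − 0.597701) = 0.682920 ≈ 0.683.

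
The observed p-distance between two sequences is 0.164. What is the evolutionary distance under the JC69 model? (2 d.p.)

0.19

d = −(3/4) ln(1 − 4p/3) = −0.75 ln(1 − 0.218667) = −0.75 ln(0.781333)
  = −0.75 × (-0.246754) = 0.185066 substitutions/site.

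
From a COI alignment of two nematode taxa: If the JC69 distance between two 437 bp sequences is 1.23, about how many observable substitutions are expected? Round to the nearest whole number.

Invert JC69: p = (3/4)(1 − e^(−4d/3)) = 0.75 × (1 − e^(-1.64)) = 0.75 × (1 − 0.193980) = 0.604515.
Expected differing sites = pL ≈ 0.604515 × 437 = 264.173055 ≈ 264.

264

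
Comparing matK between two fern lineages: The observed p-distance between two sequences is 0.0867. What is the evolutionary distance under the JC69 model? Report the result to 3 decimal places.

0.092

d = −(3/4) ln(1 − 4p/3) = −0.75 ln(1 − 0.1156) = −0.75 ln(0.8844)
  = −0.75 × (-0.122846) = 0.092135 substitutions/site.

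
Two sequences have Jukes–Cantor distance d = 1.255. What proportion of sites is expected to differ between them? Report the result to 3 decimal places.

p = (3/4)(1 − e^(−4d/3)) = 0.75 × (1 − e^(-1.673333)) = 0.75 × (1 − 0.187621) = 0.609284.

0.609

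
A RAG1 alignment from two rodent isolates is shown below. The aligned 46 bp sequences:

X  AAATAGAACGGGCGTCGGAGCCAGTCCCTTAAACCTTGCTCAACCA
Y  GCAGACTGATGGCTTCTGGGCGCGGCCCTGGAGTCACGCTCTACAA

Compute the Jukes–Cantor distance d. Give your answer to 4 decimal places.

0.7614

The sequences differ at 22 of 46 sites, so p = 22/46 ≈ 0.478261.
d = −(3/4) ln(1 − 4p/3) = −0.75 ln(1 − 0.637681) = −0.75 ln(0.362319)
  = −0.75 × (-1.015230) = 0.761423 substitutions/site.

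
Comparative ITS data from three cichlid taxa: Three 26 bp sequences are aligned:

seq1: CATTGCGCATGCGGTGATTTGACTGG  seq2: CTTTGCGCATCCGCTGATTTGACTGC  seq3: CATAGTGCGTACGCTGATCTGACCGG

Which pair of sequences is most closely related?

seq1 and seq2

seq1–seq2: 4/26 differ, p = 0.154, d = 0.172.
seq1–seq3: 7/26 differ, p = 0.269, d = 0.334.
seq2–seq3: 8/26 differ, p = 0.308, d = 0.396.
The smallest distance is between seq1 and seq2.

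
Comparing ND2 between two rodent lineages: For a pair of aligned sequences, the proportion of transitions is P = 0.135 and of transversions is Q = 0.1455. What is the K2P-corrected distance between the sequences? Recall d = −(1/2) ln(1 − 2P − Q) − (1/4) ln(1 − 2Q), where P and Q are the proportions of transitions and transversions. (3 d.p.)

0.354

Under the Kimura two-parameter model, d = −½ ln(1 − 2P − Q) − ¼ ln(1 − 2Q).
1 − 2P − Q = 0.5845, giving −½ ln(0.5845) = 0.268499.
1 − 2Q = 0.709, giving −¼ ln(0.709) = 0.085975.
d = 0.268499 + 0.085975 = 0.354474.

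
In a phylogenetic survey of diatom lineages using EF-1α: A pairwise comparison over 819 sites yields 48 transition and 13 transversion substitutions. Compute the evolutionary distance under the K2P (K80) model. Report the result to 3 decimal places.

0.079

P = 48/819 ≈ 0.058608 and Q = 13/819 ≈ 0.015873.
Under the Kimura two-parameter model, d = −½ ln(1 − 2P − Q) − ¼ ln(1 − 2Q).
1 − 2P − Q = 0.866911, giving −½ ln(0.866911) = 0.071409.
1 − 2Q = 0.968254, giving −¼ ln(0.968254) = 0.008065.
d = 0.071409 + 0.008065 = 0.079474.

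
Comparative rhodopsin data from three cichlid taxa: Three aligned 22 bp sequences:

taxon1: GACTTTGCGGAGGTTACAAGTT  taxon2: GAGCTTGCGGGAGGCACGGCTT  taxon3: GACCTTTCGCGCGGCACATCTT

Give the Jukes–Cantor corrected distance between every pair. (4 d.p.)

taxon1–taxon2: 9/22 sites differ → p ≈ 0.409091, d = −0.75 ln(1 − 0.545455) = 0.591344 ≈ 0.5913.
taxon1–taxon3: 9/22 sites differ → p ≈ 0.409091, d = −0.75 ln(1 − 0.545455) = 0.591344 ≈ 0.5913.
taxon2–taxon3: 6/22 sites differ → p ≈ 0.272727, d = −0.75 ln(1 − 0.363636) = 0.338988 ≈ 0.3390.

d(taxon1,taxon2) = 0.5913, d(taxon1,taxon3) = 0.5913, d(taxon2,taxon3) = 0.3390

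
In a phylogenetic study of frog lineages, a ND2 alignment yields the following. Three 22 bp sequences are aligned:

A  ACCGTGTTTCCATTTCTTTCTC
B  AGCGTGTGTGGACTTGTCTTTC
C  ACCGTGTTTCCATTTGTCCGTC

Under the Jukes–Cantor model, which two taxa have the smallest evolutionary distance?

A–B: 8/22 differ, p = 0.364, d = 0.497.
A–C: 4/22 differ, p = 0.182, d = 0.208.
B–C: 7/22 differ, p = 0.318, d = 0.414.
The smallest distance is between A and C.

A and C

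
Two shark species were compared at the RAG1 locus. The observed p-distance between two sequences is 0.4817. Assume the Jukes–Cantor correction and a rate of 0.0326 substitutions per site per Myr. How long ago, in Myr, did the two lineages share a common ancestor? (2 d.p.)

11.82

d = −(3/4) ln(1 − 4p/3) = −0.75 ln(1 − 0.642267) = −0.75 ln(0.357733)
  = −0.75 × (-1.027968) = 0.770976 substitutions/site.
Under a molecular clock d = 2μt, so t = d/(2μ) = 0.770976 / (2 × 0.0326) = 11.82 Myr.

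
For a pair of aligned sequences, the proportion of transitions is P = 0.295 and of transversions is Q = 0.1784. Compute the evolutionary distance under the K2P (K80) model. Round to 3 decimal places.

0.842

Under the Kimura two-parameter model, d = −½ ln(1 − 2P − Q) − ¼ ln(1 − 2Q).
1 − 2P − Q = 0.2316, giving −½ ln(0.2316) = 0.731372.
1 − 2Q = 0.6432, giving −¼ ln(0.6432) = 0.110325.
d = 0.731372 + 0.110325 = 0.841697.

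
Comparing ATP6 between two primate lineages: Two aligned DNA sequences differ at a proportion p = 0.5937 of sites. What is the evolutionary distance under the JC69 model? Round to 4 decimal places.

d = −(3/4) ln(1 − 4p/3) = −0.75 ln(1 − 0.7916) = −0.75 ln(0.2084)
  = −0.75 × (-1.568296) = 1.176222 substitutions/site.

1.1762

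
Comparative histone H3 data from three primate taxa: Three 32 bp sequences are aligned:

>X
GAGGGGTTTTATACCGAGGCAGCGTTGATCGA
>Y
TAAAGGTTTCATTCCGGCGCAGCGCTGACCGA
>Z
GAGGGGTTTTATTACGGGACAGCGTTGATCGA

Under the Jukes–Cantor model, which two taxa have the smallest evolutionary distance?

X and Z

X–Y: 9/32 differ, p = 0.281, d = 0.353.
X–Z: 4/32 differ, p = 0.125, d = 0.137.
Y–Z: 9/32 differ, p = 0.281, d = 0.353.
The smallest distance is between X and Z.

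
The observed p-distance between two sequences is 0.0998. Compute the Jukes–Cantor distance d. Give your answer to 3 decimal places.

d = −(3/4) ln(1 − 4p/3) = −0.75 ln(1 − 0.133067) = −0.75 ln(0.866933)
  = −0.75 × (-0.142794) = 0.107096 substitutions/site.

0.107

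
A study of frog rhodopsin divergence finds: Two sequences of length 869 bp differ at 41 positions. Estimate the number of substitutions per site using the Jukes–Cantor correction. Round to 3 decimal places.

p = 41/869 ≈ 0.047181.
d = −(3/4) ln(1 − 4p/3) = −0.75 ln(1 − 0.062908) = −0.75 ln(0.937092)
  = −0.75 × (-0.064974) = 0.048731 substitutions/site.

0.049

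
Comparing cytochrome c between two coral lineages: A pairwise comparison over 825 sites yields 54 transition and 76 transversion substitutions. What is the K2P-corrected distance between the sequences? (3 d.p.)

0.177

P = 54/825 ≈ 0.065455 and Q = 76/825 ≈ 0.092121.
Under the Kimura two-parameter model, d = −½ ln(1 − 2P − Q) − ¼ ln(1 − 2Q).
1 − 2P − Q = 0.776969, giving −½ ln(0.776969) = 0.126177.
1 − 2Q = 0.815758, giving −¼ ln(0.815758) = 0.050909.
d = 0.126177 + 0.050909 = 0.177086.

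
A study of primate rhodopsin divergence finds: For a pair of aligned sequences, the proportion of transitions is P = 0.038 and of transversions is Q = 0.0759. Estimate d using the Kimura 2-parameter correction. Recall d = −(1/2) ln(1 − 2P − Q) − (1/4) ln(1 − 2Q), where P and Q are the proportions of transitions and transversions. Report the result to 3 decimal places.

Under the Kimura two-parameter model, d = −½ ln(1 − 2P − Q) − ¼ ln(1 − 2Q).
1 − 2P − Q = 0.8481, giving −½ ln(0.8481) = 0.082378.
1 − 2Q = 0.8482, giving −¼ ln(0.8482) = 0.041160.
d = 0.082378 + 0.041160 = 0.123538.

0.124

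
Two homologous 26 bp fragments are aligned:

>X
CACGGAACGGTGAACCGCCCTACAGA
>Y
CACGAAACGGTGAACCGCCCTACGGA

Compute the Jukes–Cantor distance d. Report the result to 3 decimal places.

0.081

The sequences differ at 2 of 26 sites (5, 24), so p = 2/26 ≈ 0.076923.
d = −(3/4) ln(1 − 4p/3) = −0.75 ln(1 − 0.102564) = −0.75 ln(0.897436)
  = −0.75 × (-0.108213) = 0.081160 substitutions/site.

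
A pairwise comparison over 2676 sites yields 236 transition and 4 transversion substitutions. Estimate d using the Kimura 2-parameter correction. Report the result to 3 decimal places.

P = 236/2676 ≈ 0.088191 and Q = 4/2676 ≈ 0.001495.
Under the Kimura two-parameter model, d = −½ ln(1 − 2P − Q) − ¼ ln(1 − 2Q).
1 − 2P − Q = 0.822123, giving −½ ln(0.822123) = 0.097933.
1 − 2Q = 0.99701, giving −¼ ln(0.99701) = 0.000749.
d = 0.097933 + 0.000749 = 0.098682.

0.099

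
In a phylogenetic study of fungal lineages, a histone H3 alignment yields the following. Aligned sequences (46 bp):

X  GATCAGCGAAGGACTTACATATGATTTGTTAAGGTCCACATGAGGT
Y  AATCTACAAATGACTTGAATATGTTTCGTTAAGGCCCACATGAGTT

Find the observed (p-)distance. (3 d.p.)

0.239

The sequences differ at 11 of 46 positions.
p = 11/46 = 0.239130… ≈ 0.239 (to 3 d.p.).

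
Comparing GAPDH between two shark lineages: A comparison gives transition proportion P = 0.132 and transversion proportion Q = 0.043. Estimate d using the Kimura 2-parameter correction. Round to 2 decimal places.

0.21

Under the Kimura two-parameter model, d = −½ ln(1 − 2P − Q) − ¼ ln(1 − 2Q).
1 − 2P − Q = 0.693, giving −½ ln(0.693) = 0.183363.
1 − 2Q = 0.914, giving −¼ ln(0.914) = 0.022481.
d = 0.183363 + 0.022481 = 0.205844.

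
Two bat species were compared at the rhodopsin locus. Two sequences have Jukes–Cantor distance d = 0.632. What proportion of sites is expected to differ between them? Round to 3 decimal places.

p = (3/4)(1 − e^(−4d/3)) = 0.75 × (1 − e^(-0.842667)) = 0.75 × (1 − 0.430561) = 0.427079.

0.427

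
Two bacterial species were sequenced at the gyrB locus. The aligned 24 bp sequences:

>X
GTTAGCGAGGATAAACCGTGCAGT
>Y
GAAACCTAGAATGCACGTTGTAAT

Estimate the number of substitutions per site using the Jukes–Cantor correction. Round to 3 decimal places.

0.708

The sequences differ at 11 of 24 sites, so p = 11/24 ≈ 0.458333.
d = −(3/4) ln(1 − 4p/3) = −0.75 ln(1 − 0.611111) = −0.75 ln(0.388889)
  = −0.75 × (-0.944461) = 0.708346 substitutions/site.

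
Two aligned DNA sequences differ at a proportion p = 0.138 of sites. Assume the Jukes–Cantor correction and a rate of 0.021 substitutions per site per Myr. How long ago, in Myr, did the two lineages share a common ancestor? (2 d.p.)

d = −(3/4) ln(1 − 4p/3) = −0.75 ln(1 − 0.184) = −0.75 ln(0.816)
  = −0.75 × (-0.203341) = 0.152506 substitutions/site.
Under a molecular clock d = 2μt, so t = d/(2μ) = 0.152506 / (2 × 0.021) = 3.63 Myr.

3.63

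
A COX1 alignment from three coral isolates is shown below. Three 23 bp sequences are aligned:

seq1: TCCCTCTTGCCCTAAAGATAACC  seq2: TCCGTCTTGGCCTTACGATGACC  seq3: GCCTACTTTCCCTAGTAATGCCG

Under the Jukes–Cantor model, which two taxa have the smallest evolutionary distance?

seq1–seq2: 5/23 differ, p = 0.217, d = 0.257.
seq1–seq3: 10/23 differ, p = 0.435, d = 0.650.
seq2–seq3: 11/23 differ, p = 0.478, d = 0.761.
The smallest distance is between seq1 and seq2.

seq1 and seq2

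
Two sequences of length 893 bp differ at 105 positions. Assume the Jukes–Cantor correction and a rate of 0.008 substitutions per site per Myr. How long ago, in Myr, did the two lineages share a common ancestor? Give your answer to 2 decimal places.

7.99

p = 105/893 ≈ 0.117581.
d = −(3/4) ln(1 − 4p/3) = −0.75 ln(1 − 0.156775) = −0.75 ln(0.843225)
  = −0.75 × (-0.170521) = 0.127891 substitutions/site.
Under a molecular clock d = 2μt, so t = d/(2μ) = 0.127891 / (2 × 0.008) = 7.99 Myr.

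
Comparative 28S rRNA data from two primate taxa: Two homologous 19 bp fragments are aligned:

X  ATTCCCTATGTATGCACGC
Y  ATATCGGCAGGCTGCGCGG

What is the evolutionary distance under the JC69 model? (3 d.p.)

0.907

The sequences differ at 10 of 19 sites (3, 4, 6, 7, 8, 9, 11, 12, 16, 19), so p = 10/19 ≈ 0.526316.
d = −(3/4) ln(1 − 4p/3) = −0.75 ln(1 − 0.701755) = −0.75 ln(0.298245)
  = −0.75 × (-1.209840) = 0.907380 substitutions/site.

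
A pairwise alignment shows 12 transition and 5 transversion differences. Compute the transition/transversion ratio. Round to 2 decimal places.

R = 12/5 = 2.40.

2.40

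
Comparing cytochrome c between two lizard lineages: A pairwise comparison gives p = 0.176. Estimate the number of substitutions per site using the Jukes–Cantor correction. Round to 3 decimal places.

d = −(3/4) ln(1 − 4p/3) = −0.75 ln(1 − 0.234667) = −0.75 ln(0.765333)
  = −0.75 × (-0.267444) = 0.200583 substitutions/site.

0.201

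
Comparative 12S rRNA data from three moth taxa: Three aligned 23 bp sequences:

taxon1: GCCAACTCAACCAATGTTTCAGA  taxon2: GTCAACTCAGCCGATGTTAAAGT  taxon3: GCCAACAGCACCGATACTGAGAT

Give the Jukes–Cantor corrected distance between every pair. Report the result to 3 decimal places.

taxon1–taxon2: 6/23 sites differ → p ≈ 0.26087, d = −0.75 ln(1 − 0.347827) = 0.320584 ≈ 0.321.
taxon1–taxon3: 11/23 sites differ → p ≈ 0.478261, d = −0.75 ln(1 − 0.637681) = 0.761423 ≈ 0.761.
taxon2–taxon3: 10/23 sites differ → p ≈ 0.434783, d = −0.75 ln(1 − 0.579711) = 0.650110 ≈ 0.650.

d(taxon1,taxon2) = 0.321, d(taxon1,taxon3) = 0.761, d(taxon2,taxon3) = 0.650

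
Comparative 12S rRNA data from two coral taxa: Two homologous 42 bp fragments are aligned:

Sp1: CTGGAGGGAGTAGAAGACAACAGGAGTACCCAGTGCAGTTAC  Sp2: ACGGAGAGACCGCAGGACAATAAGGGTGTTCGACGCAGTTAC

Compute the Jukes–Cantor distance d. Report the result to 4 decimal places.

0.5819

The sequences differ at 17 of 42 sites, so p = 17/42 ≈ 0.404762.
d = −(3/4) ln(1 − 4p/3) = −0.75 ln(1 − 0.539683) = −0.75 ln(0.460317)
  = −0.75 × (-0.775840) = 0.581880 substitutions/site.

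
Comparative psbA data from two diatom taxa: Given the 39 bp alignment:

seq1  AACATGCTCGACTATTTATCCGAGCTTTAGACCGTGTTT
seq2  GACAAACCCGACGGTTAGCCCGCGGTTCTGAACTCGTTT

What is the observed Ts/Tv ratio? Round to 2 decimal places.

1.00

Transitions are A↔G and C↔T; transversions are all other mismatches.
Transitions: 8. Transversions: 8.
R = 8/8 = 1.00.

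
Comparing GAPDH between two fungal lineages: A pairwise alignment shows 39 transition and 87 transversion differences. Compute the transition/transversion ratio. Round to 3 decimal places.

0.448

R = 39/87 = 0.448275… ≈ 0.448 (to 3 d.p.).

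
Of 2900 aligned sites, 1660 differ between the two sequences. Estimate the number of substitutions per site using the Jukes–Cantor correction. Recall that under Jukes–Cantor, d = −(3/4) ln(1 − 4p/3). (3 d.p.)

1.080

p = 1660/2900 ≈ 0.572414.
d = −(3/4) ln(1 − 4p/3) = −0.75 ln(1 − 0.763219) = −0.75 ln(0.236781)
  = −0.75 × (-1.440620) = 1.080465 substitutions/site.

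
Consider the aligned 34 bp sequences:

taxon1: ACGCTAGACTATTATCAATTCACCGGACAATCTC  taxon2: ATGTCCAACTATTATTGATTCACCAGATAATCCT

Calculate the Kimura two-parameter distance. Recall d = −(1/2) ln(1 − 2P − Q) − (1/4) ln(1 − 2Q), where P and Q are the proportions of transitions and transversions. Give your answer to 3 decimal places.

Of 34 sites, 10 differences are transitions and 1 are transversions, so P = 10/34 ≈ 0.294118 and Q = 1/34 ≈ 0.029412.
Under the Kimura two-parameter model, d = −½ ln(1 − 2P − Q) − ¼ ln(1 − 2Q).
1 − 2P − Q = 0.382352, giving −½ ln(0.382352) = 0.480707.
1 − 2Q = 0.941176, giving −¼ ln(0.941176) = 0.015156.
d = 0.480707 + 0.015156 = 0.495863.

0.496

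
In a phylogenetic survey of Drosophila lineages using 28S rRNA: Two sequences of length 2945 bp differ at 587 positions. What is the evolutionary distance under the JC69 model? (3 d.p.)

0.232

p = 587/2945 ≈ 0.199321.
d = −(3/4) ln(1 − 4p/3) = −0.75 ln(1 − 0.265761) = −0.75 ln(0.734239)
  = −0.75 × (-0.308921) = 0.231691 substitutions/site.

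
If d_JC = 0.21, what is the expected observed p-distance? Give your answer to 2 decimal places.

p = (3/4)(1 − e^(−4d/3)) = 0.75 × (1 − e^(-0.28)) = 0.75 × (1 − 0.755784) = 0.183162.

0.18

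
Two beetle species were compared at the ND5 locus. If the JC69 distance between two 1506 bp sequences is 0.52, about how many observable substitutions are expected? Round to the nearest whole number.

565

Invert JC69: p = (3/4)(1 − e^(−4d/3)) = 0.75 × (1 − e^(-0.693333)) = 0.75 × (1 − 0.499907) = 0.375070.
Expected differing sites = pL ≈ 0.375070 × 1506 = 564.85542 ≈ 565.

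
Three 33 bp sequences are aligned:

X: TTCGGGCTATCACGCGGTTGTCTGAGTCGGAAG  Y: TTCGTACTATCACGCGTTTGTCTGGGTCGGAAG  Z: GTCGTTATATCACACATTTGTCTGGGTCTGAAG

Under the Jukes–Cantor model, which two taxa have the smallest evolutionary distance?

X–Y: 4/33 differ, p = 0.121, d = 0.132.
X–Z: 9/33 differ, p = 0.273, d = 0.339.
Y–Z: 6/33 differ, p = 0.182, d = 0.208.
The smallest distance is between X and Y.

X and Y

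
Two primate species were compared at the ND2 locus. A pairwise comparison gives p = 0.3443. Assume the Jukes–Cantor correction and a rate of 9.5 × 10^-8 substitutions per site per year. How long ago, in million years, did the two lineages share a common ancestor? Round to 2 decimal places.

2.43

d = −(3/4) ln(1 − 4p/3) = −0.75 ln(1 − 0.459067) = −0.75 ln(0.540933)
  = −0.75 × (-0.614460) = 0.460845 substitutions/site.
Under a molecular clock d = 2μt, so t = d/(2μ) = 0.460845 / (2 × 9.5 × 10^-8) = 2.43 million years.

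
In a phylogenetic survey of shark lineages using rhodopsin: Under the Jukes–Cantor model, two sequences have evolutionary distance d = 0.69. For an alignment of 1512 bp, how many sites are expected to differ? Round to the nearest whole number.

Invert JC69: p = (3/4)(1 − e^(−4d/3)) = 0.75 × (1 − e^(-0.92)) = 0.75 × (1 − 0.398519) = 0.451111.
Expected differing sites = pL ≈ 0.451111 × 1512 = 682.079832 ≈ 682.

682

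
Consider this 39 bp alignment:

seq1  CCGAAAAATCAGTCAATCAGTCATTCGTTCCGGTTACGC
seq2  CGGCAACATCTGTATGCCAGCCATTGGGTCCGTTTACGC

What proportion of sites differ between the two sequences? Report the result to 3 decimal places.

0.308

The sequences differ at 12 of 39 positions.
p = 12/39 = 0.307692… ≈ 0.308 (to 3 d.p.).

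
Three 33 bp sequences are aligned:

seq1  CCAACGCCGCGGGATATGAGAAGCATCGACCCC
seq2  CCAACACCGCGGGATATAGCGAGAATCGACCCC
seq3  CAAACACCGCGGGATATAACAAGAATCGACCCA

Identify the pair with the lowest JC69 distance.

seq1–seq2: 6/33 differ, p = 0.182, d = 0.208.
seq1–seq3: 6/33 differ, p = 0.182, d = 0.208.
seq2–seq3: 4/33 differ, p = 0.121, d = 0.132.
The smallest distance is between seq2 and seq3.

seq2 and seq3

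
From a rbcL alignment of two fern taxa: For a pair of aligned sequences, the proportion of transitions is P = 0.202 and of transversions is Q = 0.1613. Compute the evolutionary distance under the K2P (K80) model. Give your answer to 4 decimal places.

0.5139

Under the Kimura two-parameter model, d = −½ ln(1 − 2P − Q) − ¼ ln(1 − 2Q).
1 − 2P − Q = 0.4347, giving −½ ln(0.4347) = 0.416550.
1 − 2Q = 0.6774, giving −¼ ln(0.6774) = 0.097373.
d = 0.416550 + 0.097373 = 0.513923.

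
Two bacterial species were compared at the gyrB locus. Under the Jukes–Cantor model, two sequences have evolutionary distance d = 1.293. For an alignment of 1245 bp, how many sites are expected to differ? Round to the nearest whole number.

Invert JC69: p = (3/4)(1 − e^(−4d/3)) = 0.75 × (1 − e^(-1.724)) = 0.75 × (1 − 0.178351) = 0.616237.
Expected differing sites = pL ≈ 0.616237 × 1245 = 767.215065 ≈ 767.

767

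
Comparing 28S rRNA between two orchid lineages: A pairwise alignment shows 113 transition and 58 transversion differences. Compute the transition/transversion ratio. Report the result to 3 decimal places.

R = 113/58 = 1.948275… ≈ 1.948 (to 3 d.p.).

1.948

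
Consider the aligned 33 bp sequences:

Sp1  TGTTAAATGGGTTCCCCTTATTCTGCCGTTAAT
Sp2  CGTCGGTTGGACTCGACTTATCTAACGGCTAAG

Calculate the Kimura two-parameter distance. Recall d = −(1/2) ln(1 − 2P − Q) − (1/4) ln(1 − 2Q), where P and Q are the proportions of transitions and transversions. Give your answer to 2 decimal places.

0.89

Of 33 sites, 10 differences are transitions and 6 are transversions, so P = 10/33 ≈ 0.30303 and Q = 6/33 ≈ 0.181818.
Under the Kimura two-parameter model, d = −½ ln(1 − 2P − Q) − ¼ ln(1 − 2Q).
1 − 2P − Q = 0.212122, giving −½ ln(0.212122) = 0.775297.
1 − 2Q = 0.636364, giving −¼ ln(0.636364) = 0.112996.
d = 0.775297 + 0.112996 = 0.888293.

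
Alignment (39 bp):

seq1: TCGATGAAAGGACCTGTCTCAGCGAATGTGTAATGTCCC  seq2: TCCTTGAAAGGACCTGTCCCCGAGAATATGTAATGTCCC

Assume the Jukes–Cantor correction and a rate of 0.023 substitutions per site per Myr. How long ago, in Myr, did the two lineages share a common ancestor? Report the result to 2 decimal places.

The sequences differ at 6 of 39 sites (3, 4, 19, 21, 23, 28), so p = 6/39 ≈ 0.153846.
d = −(3/4) ln(1 − 4p/3) = −0.75 ln(1 − 0.205128) = −0.75 ln(0.794872)
  = −0.75 × (-0.229574) = 0.172181 substitutions/site.
Under a molecular clock d = 2μt, so t = d/(2μ) = 0.172181 / (2 × 0.023) = 3.74 Myr.

3.74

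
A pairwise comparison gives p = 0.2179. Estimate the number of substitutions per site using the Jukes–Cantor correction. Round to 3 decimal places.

d = −(3/4) ln(1 − 4p/3) = −0.75 ln(1 − 0.290533) = −0.75 ln(0.709467)
  = −0.75 × (-0.343241) = 0.257431 substitutions/site.

0.257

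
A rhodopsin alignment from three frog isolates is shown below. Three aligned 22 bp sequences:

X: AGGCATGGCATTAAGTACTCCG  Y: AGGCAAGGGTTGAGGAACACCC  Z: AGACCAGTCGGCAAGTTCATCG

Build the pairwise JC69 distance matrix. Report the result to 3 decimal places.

X–Y: 8/22 sites differ → p ≈ 0.363636, d = −0.75 ln(1 − 0.484848) = 0.497470 ≈ 0.497.
X–Z: 10/22 sites differ → p ≈ 0.454545, d = −0.75 ln(1 − 0.60606) = 0.698667 ≈ 0.699.
Y–Z: 12/22 sites differ → p ≈ 0.545455, d = −0.75 ln(1 − 0.727273) = 0.974463 ≈ 0.974.

d(X,Y) = 0.497, d(X,Z) = 0.699, d(Y,Z) = 0.974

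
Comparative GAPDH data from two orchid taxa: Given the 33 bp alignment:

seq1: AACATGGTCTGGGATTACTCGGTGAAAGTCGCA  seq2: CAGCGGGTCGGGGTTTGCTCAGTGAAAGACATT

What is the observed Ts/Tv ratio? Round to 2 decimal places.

0.50

Transitions are A↔G and C↔T; transversions are all other mismatches.
Transitions: 4. Transversions: 8.
R = 4/8 = 0.50.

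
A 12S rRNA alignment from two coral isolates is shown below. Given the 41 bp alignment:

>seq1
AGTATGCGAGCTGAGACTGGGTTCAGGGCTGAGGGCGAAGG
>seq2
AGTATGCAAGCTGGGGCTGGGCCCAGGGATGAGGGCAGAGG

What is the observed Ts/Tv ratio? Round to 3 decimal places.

7.000

Transitions are A↔G and C↔T; transversions are all other mismatches.
Transitions: 7. Transversions: 1.
R = 7/1 = 7.000.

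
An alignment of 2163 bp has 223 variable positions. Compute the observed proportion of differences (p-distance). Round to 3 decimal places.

0.103

p = 223/2163 = 0.103097… ≈ 0.103 (to 3 d.p.).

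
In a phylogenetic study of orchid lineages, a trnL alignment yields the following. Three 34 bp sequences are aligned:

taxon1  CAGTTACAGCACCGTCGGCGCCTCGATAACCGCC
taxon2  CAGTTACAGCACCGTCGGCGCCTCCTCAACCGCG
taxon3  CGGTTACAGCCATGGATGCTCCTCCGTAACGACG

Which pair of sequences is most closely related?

taxon1–taxon2: 4/34 differ, p = 0.118, d = 0.128.
taxon1–taxon3: 13/34 differ, p = 0.382, d = 0.535.
taxon2–taxon3: 12/34 differ, p = 0.353, d = 0.477.
The smallest distance is between taxon1 and taxon2.

taxon1 and taxon2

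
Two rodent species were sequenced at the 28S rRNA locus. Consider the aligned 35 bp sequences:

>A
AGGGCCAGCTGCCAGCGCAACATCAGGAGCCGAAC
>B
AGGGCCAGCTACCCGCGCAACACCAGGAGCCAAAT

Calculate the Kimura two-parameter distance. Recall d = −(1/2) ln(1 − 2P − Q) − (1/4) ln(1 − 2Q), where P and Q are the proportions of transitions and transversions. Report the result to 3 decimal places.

0.163

Of 35 sites, 4 differences are transitions and 1 are transversions, so P = 4/35 ≈ 0.114286 and Q = 1/35 ≈ 0.028571.
Under the Kimura two-parameter model, d = −½ ln(1 − 2P − Q) − ¼ ln(1 − 2Q).
1 − 2P − Q = 0.742857, giving −½ ln(0.742857) = 0.148626.
1 − 2Q = 0.942858, giving −¼ ln(0.942858) = 0.014710.
d = 0.148626 + 0.014710 = 0.163336.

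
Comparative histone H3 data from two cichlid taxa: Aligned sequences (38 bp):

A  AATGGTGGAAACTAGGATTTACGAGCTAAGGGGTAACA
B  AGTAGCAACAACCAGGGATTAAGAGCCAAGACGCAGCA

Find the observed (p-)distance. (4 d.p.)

0.3947

The sequences differ at 15 of 38 positions.
p = 15/38 = 0.394736… ≈ 0.3947 (to 4 d.p.).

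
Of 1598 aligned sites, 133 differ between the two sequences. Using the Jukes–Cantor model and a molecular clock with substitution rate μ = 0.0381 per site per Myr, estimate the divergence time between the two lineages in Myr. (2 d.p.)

1.16

p = 133/1598 ≈ 0.083229.
d = −(3/4) ln(1 − 4p/3) = −0.75 ln(1 − 0.110972) = −0.75 ln(0.889028)
  = −0.75 × (-0.117627) = 0.088220 substitutions/site.
Under a molecular clock d = 2μt, so t = d/(2μ) = 0.088220 / (2 × 0.0381) = 1.16 Myr.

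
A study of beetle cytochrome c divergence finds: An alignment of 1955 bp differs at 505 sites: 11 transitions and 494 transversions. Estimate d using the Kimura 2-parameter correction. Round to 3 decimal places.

0.329

P = 11/1955 ≈ 0.005627 and Q = 494/1955 ≈ 0.252685.
Under the Kimura two-parameter model, d = −½ ln(1 − 2P − Q) − ¼ ln(1 − 2Q).
1 − 2P − Q = 0.736061, giving −½ ln(0.736061) = 0.153221.
1 − 2Q = 0.49463, giving −¼ ln(0.49463) = 0.175986.
d = 0.153221 + 0.175986 = 0.329207.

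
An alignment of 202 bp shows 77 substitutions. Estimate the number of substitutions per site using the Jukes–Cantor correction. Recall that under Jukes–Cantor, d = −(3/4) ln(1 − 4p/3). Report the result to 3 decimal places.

p = 77/202 ≈ 0.381188.
d = −(3/4) ln(1 − 4p/3) = −0.75 ln(1 − 0.508251) = −0.75 ln(0.491749)
  = −0.75 × (-0.709787) = 0.532340 substitutions/site.

0.532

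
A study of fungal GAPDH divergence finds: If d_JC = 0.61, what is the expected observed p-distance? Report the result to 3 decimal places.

p = (3/4)(1 − e^(−4d/3)) = 0.75 × (1 − e^(-0.813333)) = 0.75 × (1 − 0.443378) = 0.417467.

0.417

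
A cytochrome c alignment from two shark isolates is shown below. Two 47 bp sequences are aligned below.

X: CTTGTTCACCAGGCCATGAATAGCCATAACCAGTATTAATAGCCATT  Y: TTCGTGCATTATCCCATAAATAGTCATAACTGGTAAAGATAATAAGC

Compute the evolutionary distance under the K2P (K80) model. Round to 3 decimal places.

0.627

Of 47 sites, 12 differences are transitions and 7 are transversions, so P = 12/47 ≈ 0.255319 and Q = 7/47 ≈ 0.148936.
Under the Kimura two-parameter model, d = −½ ln(1 − 2P − Q) − ¼ ln(1 − 2Q).
1 − 2P − Q = 0.340426, giving −½ ln(0.340426) = 0.538779.
1 − 2Q = 0.702128, giving −¼ ln(0.702128) = 0.088410.
d = 0.538779 + 0.088410 = 0.627189.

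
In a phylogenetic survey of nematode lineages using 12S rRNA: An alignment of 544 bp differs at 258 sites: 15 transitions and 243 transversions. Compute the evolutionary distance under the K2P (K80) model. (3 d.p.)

P = 15/544 ≈ 0.027574 and Q = 243/544 ≈ 0.446691.
Under the Kimura two-parameter model, d = −½ ln(1 − 2P − Q) − ¼ ln(1 − 2Q).
1 − 2P − Q = 0.498161, giving −½ ln(0.498161) = 0.348416.
1 − 2Q = 0.106618, giving −¼ ln(0.106618) = 0.559626.
d = 0.348416 + 0.559626 = 0.908042.

0.908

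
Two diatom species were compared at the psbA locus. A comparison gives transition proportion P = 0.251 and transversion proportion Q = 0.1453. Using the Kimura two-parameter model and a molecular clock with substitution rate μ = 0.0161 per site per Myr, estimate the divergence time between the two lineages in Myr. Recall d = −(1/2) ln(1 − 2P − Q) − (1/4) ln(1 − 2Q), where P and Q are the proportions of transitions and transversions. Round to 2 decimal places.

18.85

Under the Kimura two-parameter model, d = −½ ln(1 − 2P − Q) − ¼ ln(1 − 2Q).
1 − 2P − Q = 0.3527, giving −½ ln(0.3527) = 0.521069.
1 − 2Q = 0.7094, giving −¼ ln(0.7094) = 0.085834.
d = 0.521069 + 0.085834 = 0.606903.
Under a molecular clock d = 2μt, so t = d/(2μ) = 0.606903 / (2 × 0.0161) = 18.85 Myr.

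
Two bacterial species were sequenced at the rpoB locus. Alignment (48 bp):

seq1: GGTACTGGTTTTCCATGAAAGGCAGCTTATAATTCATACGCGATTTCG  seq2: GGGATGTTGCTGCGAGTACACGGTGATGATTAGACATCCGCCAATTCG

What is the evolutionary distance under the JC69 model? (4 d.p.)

0.7639

The sequences differ at 23 of 48 sites, so p = 23/48 ≈ 0.479167.
d = −(3/4) ln(1 − 4p/3) = −0.75 ln(1 − 0.638889) = −0.75 ln(0.361111)
  = −0.75 × (-1.018570) = 0.763928 substitutions/site.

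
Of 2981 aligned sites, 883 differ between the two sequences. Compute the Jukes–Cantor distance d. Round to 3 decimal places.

0.377

p = 883/2981 ≈ 0.296209.
d = −(3/4) ln(1 − 4p/3) = −0.75 ln(1 − 0.394945) = −0.75 ln(0.605055)
  = −0.75 × (-0.502436) = 0.376827 substitutions/site.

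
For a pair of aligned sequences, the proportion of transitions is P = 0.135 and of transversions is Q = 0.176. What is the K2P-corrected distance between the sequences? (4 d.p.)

Under the Kimura two-parameter model, d = −½ ln(1 − 2P − Q) − ¼ ln(1 − 2Q).
1 − 2P − Q = 0.554, giving −½ ln(0.554) = 0.295295.
1 − 2Q = 0.648, giving −¼ ln(0.648) = 0.108466.
d = 0.295295 + 0.108466 = 0.403761.

0.4038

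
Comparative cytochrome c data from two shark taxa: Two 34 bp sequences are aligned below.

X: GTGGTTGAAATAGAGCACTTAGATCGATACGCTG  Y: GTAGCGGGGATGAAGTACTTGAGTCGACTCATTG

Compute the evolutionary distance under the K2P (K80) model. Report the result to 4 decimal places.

0.8986

Of 34 sites, 13 differences are transitions and 2 are transversions, so P = 13/34 ≈ 0.382353 and Q = 2/34 ≈ 0.058824.
Under the Kimura two-parameter model, d = −½ ln(1 − 2P − Q) − ¼ ln(1 − 2Q).
1 − 2P − Q = 0.17647, giving −½ ln(0.17647) = 0.867302.
1 − 2Q = 0.882352, giving −¼ ln(0.882352) = 0.031291.
d = 0.867302 + 0.031291 = 0.898593.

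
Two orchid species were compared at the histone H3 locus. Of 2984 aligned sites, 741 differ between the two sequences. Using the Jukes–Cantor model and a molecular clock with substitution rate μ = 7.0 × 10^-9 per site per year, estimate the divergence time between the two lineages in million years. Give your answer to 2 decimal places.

p = 741/2984 ≈ 0.248324.
d = −(3/4) ln(1 − 4p/3) = −0.75 ln(1 − 0.331099) = −0.75 ln(0.668901)
  = −0.75 × (-0.402119) = 0.301589 substitutions/site.
Under a molecular clock d = 2μt, so t = d/(2μ) = 0.301589 / (2 × 7.0 × 10^-9) = 21.54 million years.

21.54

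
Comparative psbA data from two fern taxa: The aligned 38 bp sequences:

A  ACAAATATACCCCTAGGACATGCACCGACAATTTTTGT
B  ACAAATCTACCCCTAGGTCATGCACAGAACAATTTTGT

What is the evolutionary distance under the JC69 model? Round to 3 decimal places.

0.177

The sequences differ at 6 of 38 sites (7, 18, 26, 29, 30, 32), so p = 6/38 ≈ 0.157895.
d = −(3/4) ln(1 − 4p/3) = −0.75 ln(1 − 0.210527) = −0.75 ln(0.789473)
  = −0.75 × (-0.236390) = 0.177293 substitutions/site.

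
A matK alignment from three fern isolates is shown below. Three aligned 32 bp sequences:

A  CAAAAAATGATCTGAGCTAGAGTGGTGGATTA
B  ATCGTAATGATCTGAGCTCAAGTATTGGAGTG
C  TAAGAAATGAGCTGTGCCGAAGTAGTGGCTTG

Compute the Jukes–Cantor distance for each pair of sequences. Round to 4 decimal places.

A–B: 11/32 sites differ → p = 0.34375, d = −0.75 ln(1 − 0.458333) = 0.459828 ≈ 0.4598.
A–C: 10/32 sites differ → p = 0.3125, d = −0.75 ln(1 − 0.416667) = 0.404248 ≈ 0.4042.
B–C: 11/32 sites differ → p = 0.34375, d = −0.75 ln(1 − 0.458333) = 0.459828 ≈ 0.4598.

d(A,B) = 0.4598, d(A,C) = 0.4042, d(B,C) = 0.4598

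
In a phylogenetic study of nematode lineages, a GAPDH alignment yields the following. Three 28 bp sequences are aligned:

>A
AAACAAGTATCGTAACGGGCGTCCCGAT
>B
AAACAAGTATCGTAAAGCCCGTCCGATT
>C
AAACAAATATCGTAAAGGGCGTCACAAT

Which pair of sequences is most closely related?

A and C

A–B: 6/28 differ, p = 0.214, d = 0.252.
A–C: 4/28 differ, p = 0.143, d = 0.158.
B–C: 6/28 differ, p = 0.214, d = 0.252.
The smallest distance is between A and C.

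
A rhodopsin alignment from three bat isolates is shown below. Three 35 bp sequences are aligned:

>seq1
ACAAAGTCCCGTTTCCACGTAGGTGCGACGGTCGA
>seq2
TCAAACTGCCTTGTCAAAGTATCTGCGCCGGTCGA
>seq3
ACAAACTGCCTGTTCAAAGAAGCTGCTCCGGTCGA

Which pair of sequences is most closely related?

seq1–seq2: 10/35 differ, p = 0.286, d = 0.360.
seq1–seq3: 10/35 differ, p = 0.286, d = 0.360.
seq2–seq3: 6/35 differ, p = 0.171, d = 0.195.
The smallest distance is between seq2 and seq3.

seq2 and seq3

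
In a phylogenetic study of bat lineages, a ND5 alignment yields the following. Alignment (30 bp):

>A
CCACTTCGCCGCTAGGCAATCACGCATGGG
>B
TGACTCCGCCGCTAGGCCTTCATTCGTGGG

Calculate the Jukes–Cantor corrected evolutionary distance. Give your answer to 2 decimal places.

0.33

The sequences differ at 8 of 30 sites (1, 2, 6, 18, 19, 23, 24, 26), so p = 8/30 ≈ 0.266667.
d = −(3/4) ln(1 − 4p/3) = −0.75 ln(1 − 0.355556) = −0.75 ln(0.644444)
  = −0.75 × (-0.439367) = 0.329525 substitutions/site.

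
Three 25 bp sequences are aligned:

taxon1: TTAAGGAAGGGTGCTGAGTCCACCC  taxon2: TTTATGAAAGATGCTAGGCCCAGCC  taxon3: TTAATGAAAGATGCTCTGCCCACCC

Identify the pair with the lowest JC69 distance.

taxon2 and taxon3

taxon1–taxon2: 8/25 differ, p = 0.320, d = 0.417.
taxon1–taxon3: 6/25 differ, p = 0.240, d = 0.289.
taxon2–taxon3: 4/25 differ, p = 0.160, d = 0.180.
The smallest distance is between taxon2 and taxon3.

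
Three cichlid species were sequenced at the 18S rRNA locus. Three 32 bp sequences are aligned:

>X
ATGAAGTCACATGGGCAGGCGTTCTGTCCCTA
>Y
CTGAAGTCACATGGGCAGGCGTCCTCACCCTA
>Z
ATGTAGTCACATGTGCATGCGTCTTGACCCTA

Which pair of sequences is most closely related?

X and Y

X–Y: 4/32 differ, p = 0.125, d = 0.137.
X–Z: 6/32 differ, p = 0.188, d = 0.216.
Y–Z: 6/32 differ, p = 0.188, d = 0.216.
The smallest distance is between X and Y.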